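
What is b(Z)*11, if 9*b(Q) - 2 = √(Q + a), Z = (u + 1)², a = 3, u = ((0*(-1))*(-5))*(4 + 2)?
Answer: 44/9 ≈ 4.8889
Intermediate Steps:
u = 0 (u = (0*(-5))*6 = 0*6 = 0)
Z = 1 (Z = (0 + 1)² = 1² = 1)
b(Q) = 2/9 + √(3 + Q)/9 (b(Q) = 2/9 + √(Q + 3)/9 = 2/9 + √(3 + Q)/9)
b(Z)*11 = (2/9 + √(3 + 1)/9)*11 = (2/9 + √4/9)*11 = (2/9 + (⅑)*2)*11 = (2/9 + 2/9)*11 = (4/9)*11 = 44/9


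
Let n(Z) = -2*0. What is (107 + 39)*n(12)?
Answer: 0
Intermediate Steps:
n(Z) = 0
(107 + 39)*n(12) = (107 + 39)*0 = 146*0 = 0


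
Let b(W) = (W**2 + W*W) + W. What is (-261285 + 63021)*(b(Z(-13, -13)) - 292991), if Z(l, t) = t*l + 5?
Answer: 46049787960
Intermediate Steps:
Z(l, t) = 5 + l*t (Z(l, t) = l*t + 5 = 5 + l*t)
b(W) = W + 2*W**2 (b(W) = (W**2 + W**2) + W = 2*W**2 + W = W + 2*W**2)
(-261285 + 63021)*(b(Z(-13, -13)) - 292991) = (-261285 + 63021)*((5 - 13*(-13))*(1 + 2*(5 - 13*(-13))) - 292991) = -198264*((5 + 169)*(1 + 2*(5 + 169)) - 292991) = -198264*(174*(1 + 2*174) - 292991) = -198264*(174*(1 + 348) - 292991) = -198264*(174*349 - 292991) = -198264*(60726 - 292991) = -198264*(-232265) = 46049787960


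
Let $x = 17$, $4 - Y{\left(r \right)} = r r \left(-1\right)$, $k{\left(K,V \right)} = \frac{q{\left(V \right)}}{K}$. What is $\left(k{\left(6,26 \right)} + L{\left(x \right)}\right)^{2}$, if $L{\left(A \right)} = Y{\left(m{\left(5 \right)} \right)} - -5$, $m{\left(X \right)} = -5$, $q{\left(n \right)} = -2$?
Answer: $\frac{10201}{9} \approx 1133.4$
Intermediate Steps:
$k{\left(K,V \right)} = - \frac{2}{K}$
$Y{\left(r \right)} = 4 + r^{2}$ ($Y{\left(r \right)} = 4 - r r \left(-1\right) = 4 - r^{2} \left(-1\right) = 4 - - r^{2} = 4 + r^{2}$)
$L{\left(A \right)} = 34$ ($L{\left(A \right)} = \left(4 + \left(-5\right)^{2}\right) - -5 = \left(4 + 25\right) + 5 = 29 + 5 = 34$)
$\left(k{\left(6,26 \right)} + L{\left(x \right)}\right)^{2} = \left(- \frac{2}{6} + 34\right)^{2} = \left(\left(-2\right) \frac{1}{6} + 34\right)^{2} = \left(- \frac{1}{3} + 34\right)^{2} = \left(\frac{101}{3}\right)^{2} = \frac{10201}{9}$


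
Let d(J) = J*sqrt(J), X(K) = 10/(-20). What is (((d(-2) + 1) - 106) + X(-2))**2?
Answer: 44489/4 + 422*I*sqrt(2) ≈ 11122.0 + 596.8*I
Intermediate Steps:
X(K) = -1/2 (X(K) = 10*(-1/20) = -1/2)
d(J) = J**(3/2)
(((d(-2) + 1) - 106) + X(-2))**2 = ((((-2)**(3/2) + 1) - 106) - 1/2)**2 = (((-2*I*sqrt(2) + 1) - 106) - 1/2)**2 = (((1 - 2*I*sqrt(2)) - 106) - 1/2)**2 = ((-105 - 2*I*sqrt(2)) - 1/2)**2 = (-211/2 - 2*I*sqrt(2))**2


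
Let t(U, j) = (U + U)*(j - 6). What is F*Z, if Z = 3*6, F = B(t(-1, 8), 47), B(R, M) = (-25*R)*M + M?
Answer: 85446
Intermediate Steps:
t(U, j) = 2*U*(-6 + j) (t(U, j) = (2*U)*(-6 + j) = 2*U*(-6 + j))
B(R, M) = M - 25*M*R (B(R, M) = -25*M*R + M = M - 25*M*R)
F = 4747 (F = 47*(1 - 50*(-1)*(-6 + 8)) = 47*(1 - 50*(-1)*2) = 47*(1 - 25*(-4)) = 47*(1 + 100) = 47*101 = 4747)
Z = 18
F*Z = 4747*18 = 85446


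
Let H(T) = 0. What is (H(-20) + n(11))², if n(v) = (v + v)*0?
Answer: 0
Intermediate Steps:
n(v) = 0 (n(v) = (2*v)*0 = 0)
(H(-20) + n(11))² = (0 + 0)² = 0² = 0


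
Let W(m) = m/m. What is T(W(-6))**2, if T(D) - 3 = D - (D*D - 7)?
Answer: 100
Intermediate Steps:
W(m) = 1
T(D) = 10 + D - D**2 (T(D) = 3 + (D - (D*D - 7)) = 3 + (D - (D**2 - 7)) = 3 + (D - (-7 + D**2)) = 3 + (D + (7 - D**2)) = 3 + (7 + D - D**2) = 10 + D - D**2)
T(W(-6))**2 = (10 + 1 - 1*1**2)**2 = (10 + 1 - 1*1)**2 = (10 + 1 - 1)**2 = 10**2 = 100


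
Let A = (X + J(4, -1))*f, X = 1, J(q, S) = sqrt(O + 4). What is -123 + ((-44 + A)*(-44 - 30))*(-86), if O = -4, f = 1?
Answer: -273775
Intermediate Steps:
J(q, S) = 0 (J(q, S) = sqrt(-4 + 4) = sqrt(0) = 0)
A = 1 (A = (1 + 0)*1 = 1*1 = 1)
-123 + ((-44 + A)*(-44 - 30))*(-86) = -123 + ((-44 + 1)*(-44 - 30))*(-86) = -123 - 43*(-74)*(-86) = -123 + 3182*(-86) = -123 - 273652 = -273775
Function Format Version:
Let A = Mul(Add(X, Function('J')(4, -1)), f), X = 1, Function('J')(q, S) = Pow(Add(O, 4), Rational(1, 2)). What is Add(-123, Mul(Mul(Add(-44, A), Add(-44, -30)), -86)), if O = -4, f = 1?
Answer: -273775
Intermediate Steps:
Function('J')(q, S) = 0 (Function('J')(q, S) = Pow(Add(-4, 4), Rational(1, 2)) = Pow(0, Rational(1, 2)) = 0)
A = 1 (A = Mul(Add(1, 0), 1) = Mul(1, 1) = 1)
Add(-123, Mul(Mul(Add(-44, A), Add(-44, -30)), -86)) = Add(-123, Mul(Mul(Add(-44, 1), Add(-44, -30)), -86)) = Add(-123, Mul(Mul(-43, -74), -86)) = Add(-123, Mul(3182, -86)) = Add(-123, -273652) = -273775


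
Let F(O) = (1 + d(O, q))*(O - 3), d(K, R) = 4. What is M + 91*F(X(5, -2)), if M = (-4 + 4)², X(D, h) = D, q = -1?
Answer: 910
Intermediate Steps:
M = 0 (M = 0² = 0)
F(O) = -15 + 5*O (F(O) = (1 + 4)*(O - 3) = 5*(-3 + O) = -15 + 5*O)
M + 91*F(X(5, -2)) = 0 + 91*(-15 + 5*5) = 0 + 91*(-15 + 25) = 0 + 91*10 = 0 + 910 = 910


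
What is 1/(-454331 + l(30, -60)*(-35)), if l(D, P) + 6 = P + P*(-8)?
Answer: -1/468821 ≈ -2.1330e-6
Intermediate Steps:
l(D, P) = -6 - 7*P (l(D, P) = -6 + (P + P*(-8)) = -6 + (P - 8*P) = -6 - 7*P)
1/(-454331 + l(30, -60)*(-35)) = 1/(-454331 + (-6 - 7*(-60))*(-35)) = 1/(-454331 + (-6 + 420)*(-35)) = 1/(-454331 + 414*(-35)) = 1/(-454331 - 14490) = 1/(-468821) = -1/468821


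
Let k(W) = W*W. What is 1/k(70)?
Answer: 1/4900 ≈ 0.00020408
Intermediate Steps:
k(W) = W²
1/k(70) = 1/(70²) = 1/4900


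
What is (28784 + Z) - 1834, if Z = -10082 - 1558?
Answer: 15310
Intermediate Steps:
Z = -11640
(28784 + Z) - 1834 = (28784 - 11640) - 1834 = 17144 - 1834 = 15310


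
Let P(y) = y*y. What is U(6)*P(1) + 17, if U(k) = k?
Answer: 23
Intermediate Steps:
P(y) = y²
U(6)*P(1) + 17 = 6*1² + 17 = 6*1 + 17 = 6 + 17 = 23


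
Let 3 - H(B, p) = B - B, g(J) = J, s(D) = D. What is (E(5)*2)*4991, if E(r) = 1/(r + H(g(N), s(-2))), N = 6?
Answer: 4991/4 ≈ 1247.8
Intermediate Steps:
H(B, p) = 3 (H(B, p) = 3 - (B - B) = 3 - 1*0 = 3 + 0 = 3)
E(r) = 1/(3 + r) (E(r) = 1/(r + 3) = 1/(3 + r))
(E(5)*2)*4991 = (2/(3 + 5))*4991 = (2/8)*4991 = ((⅛)*2)*4991 = (¼)*4991 = 4991/4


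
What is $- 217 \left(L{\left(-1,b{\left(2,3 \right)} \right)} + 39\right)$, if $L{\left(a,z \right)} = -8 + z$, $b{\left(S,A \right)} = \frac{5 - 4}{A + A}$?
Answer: $- \frac{40579}{6} \approx -6763.2$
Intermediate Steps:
$b{\left(S,A \right)} = \frac{1}{2 A}$ ($b{\left(S,A \right)} = 1 \frac{1}{2 A} = \frac{1}{2 A}$)
$- 217 \left(L{\left(-1,b{\left(2,3 \right)} \right)} + 39\right) = - 217 \left(\left(-8 + \frac{1}{2 \cdot 3}\right) + 39\right) = - 217 \left(\left(-8 + \frac{1}{2} \cdot \frac{1}{3}\right) + 39\right) = - 217 \left(\left(-8 + \frac{1}{6}\right) + 39\right) = - 217 \left(- \frac{47}{6} + 39\right) = \left(-217\right) \frac{187}{6} = - \frac{40579}{6}$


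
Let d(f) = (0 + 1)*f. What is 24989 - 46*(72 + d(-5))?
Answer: 21907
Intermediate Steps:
d(f) = f (d(f) = 1*f = f)
24989 - 46*(72 + d(-5)) = 24989 - 46*(72 - 5) = 24989 - 46*67 = 24989 - 3082 = 21907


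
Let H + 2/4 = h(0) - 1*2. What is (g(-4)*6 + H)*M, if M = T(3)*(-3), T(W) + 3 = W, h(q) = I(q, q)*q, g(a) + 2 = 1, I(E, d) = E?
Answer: 0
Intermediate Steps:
g(a) = -1 (g(a) = -2 + 1 = -1)
h(q) = q² (h(q) = q*q = q²)
H = -5/2 (H = -½ + (0² - 1*2) = -½ + (0 - 2) = -½ - 2 = -5/2 ≈ -2.5000)
T(W) = -3 + W
M = 0 (M = (-3 + 3)*(-3) = 0*(-3) = 0)
(g(-4)*6 + H)*M = (-1*6 - 5/2)*0 = (-6 - 5/2)*0 = -17/2*0 = 0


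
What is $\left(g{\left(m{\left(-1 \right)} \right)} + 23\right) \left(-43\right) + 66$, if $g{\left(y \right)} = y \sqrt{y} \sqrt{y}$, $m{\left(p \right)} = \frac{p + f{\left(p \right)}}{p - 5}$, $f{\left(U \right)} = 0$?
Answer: $- \frac{33271}{36} \approx -924.19$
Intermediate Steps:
$m{\left(p \right)} = \frac{p}{-5 + p}$ ($m{\left(p \right)} = \frac{p + 0}{p - 5} = \frac{p}{-5 + p}$)
$g{\left(y \right)} = y^{2}$ ($g{\left(y \right)} = y^{\frac{3}{2}} \sqrt{y} = y^{2}$)
$\left(g{\left(m{\left(-1 \right)} \right)} + 23\right) \left(-43\right) + 66 = \left(\left(- \frac{1}{-5 - 1}\right)^{2} + 23\right) \left(-43\right) + 66 = \left(\left(- \frac{1}{-6}\right)^{2} + 23\right) \left(-43\right) + 66 = \left(\left(\left(-1\right) \left(- \frac{1}{6}\right)\right)^{2} + 23\right) \left(-43\right) + 66 = \left(\left(\frac{1}{6}\right)^{2} + 23\right) \left(-43\right) + 66 = \left(\frac{1}{36} + 23\right) \left(-43\right) + 66 = \frac{829}{36} \left(-43\right) + 66 = - \frac{35647}{36} + 66 = - \frac{33271}{36}$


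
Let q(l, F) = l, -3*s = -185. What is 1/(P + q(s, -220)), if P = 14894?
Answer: 3/44867 ≈ 6.6864e-5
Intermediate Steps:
s = 185/3 (s = -⅓*(-185) = 185/3 ≈ 61.667)
1/(P + q(s, -220)) = 1/(14894 + 185/3) = 1/(44867/3) = 3/44867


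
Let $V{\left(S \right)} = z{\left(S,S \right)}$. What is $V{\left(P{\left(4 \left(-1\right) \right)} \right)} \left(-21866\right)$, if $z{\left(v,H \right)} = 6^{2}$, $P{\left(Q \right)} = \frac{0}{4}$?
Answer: $-787176$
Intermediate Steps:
$P{\left(Q \right)} = 0$ ($P{\left(Q \right)} = 0 \cdot \frac{1}{4} = 0$)
$z{\left(v,H \right)} = 36$
$V{\left(S \right)} = 36$
$V{\left(P{\left(4 \left(-1\right) \right)} \right)} \left(-21866\right) = 36 \left(-21866\right) = -787176$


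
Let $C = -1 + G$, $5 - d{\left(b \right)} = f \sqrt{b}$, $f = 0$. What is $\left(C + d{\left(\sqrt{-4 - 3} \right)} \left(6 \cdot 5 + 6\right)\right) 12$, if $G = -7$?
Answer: $2064$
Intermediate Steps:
$d{\left(b \right)} = 5$ ($d{\left(b \right)} = 5 - 0 \sqrt{b} = 5 - 0 = 5 + 0 = 5$)
$C = -8$ ($C = -1 - 7 = -8$)
$\left(C + d{\left(\sqrt{-4 - 3} \right)} \left(6 \cdot 5 + 6\right)\right) 12 = \left(-8 + 5 \left(6 \cdot 5 + 6\right)\right) 12 = \left(-8 + 5 \left(30 + 6\right)\right) 12 = \left(-8 + 5 \cdot 36\right) 12 = \left(-8 + 180\right) 12 = 172 \cdot 12 = 2064$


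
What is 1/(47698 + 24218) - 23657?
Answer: -1701316811/71916 ≈ -23657.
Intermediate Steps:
1/(47698 + 24218) - 23657 = 1/71916 - 23657 = -1701316811/71916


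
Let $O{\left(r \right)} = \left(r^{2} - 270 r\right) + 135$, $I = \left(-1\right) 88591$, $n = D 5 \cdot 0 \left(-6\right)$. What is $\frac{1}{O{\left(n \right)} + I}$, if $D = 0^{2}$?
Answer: $- \frac{1}{88456} \approx -1.1305 \cdot 10^{-5}$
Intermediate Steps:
$D = 0$
$n = 0$ ($n = 0 \cdot 5 \cdot 0 \left(-6\right) = 0 \cdot 0 \left(-6\right) = 0 \left(-6\right) = 0$)
$I = -88591$
$O{\left(r \right)} = 135 + r^{2} - 270 r$
$\frac{1}{O{\left(n \right)} + I} = \frac{1}{\left(135 + 0^{2} - 0\right) - 88591} = \frac{1}{\left(135 + 0 + 0\right) - 88591} = \frac{1}{135 - 88591} = \frac{1}{-88456} = - \frac{1}{88456}$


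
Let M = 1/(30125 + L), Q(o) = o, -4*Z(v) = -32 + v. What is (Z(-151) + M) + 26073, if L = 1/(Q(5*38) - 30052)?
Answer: 93984952571223/3598370996 ≈ 26119.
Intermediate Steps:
Z(v) = 8 - v/4 (Z(v) = -(-32 + v)/4 = 8 - v/4)
L = -1/29862 (L = 1/(5*38 - 30052) = 1/(190 - 30052) = 1/(-29862) = -1/29862 ≈ -3.3487e-5)
M = 29862/899592749 (M = 1/(30125 - 1/29862) = 1/(899592749/29862) = 29862/899592749 ≈ 3.3195e-5)
(Z(-151) + M) + 26073 = ((8 - ¼*(-151)) + 29862/899592749) + 26073 = ((8 + 151/4) + 29862/899592749) + 26073 = (183/4 + 29862/899592749) + 26073 = 164625592515/3598370996 + 26073 = 93984952571223/3598370996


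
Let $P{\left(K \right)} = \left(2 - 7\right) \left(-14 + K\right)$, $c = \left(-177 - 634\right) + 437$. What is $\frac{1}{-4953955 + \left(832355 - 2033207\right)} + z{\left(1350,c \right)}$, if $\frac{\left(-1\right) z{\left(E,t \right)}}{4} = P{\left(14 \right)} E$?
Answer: $- \frac{1}{6154807} \approx -1.6247 \cdot 10^{-7}$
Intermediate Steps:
$c = -374$ ($c = -811 + 437 = -374$)
$P{\left(K \right)} = 70 - 5 K$ ($P{\left(K \right)} = - 5 \left(-14 + K\right) = 70 - 5 K$)
$z{\left(E,t \right)} = 0$ ($z{\left(E,t \right)} = - 4 \left(70 - 70\right) E = - 4 \cdot 0 E = \left(-4\right) 0 = 0$)
$\frac{1}{-4953955 + \left(832355 - 2033207\right)} + z{\left(1350,c \right)} = \frac{1}{-4953955 + \left(832355 - 2033207\right)} + 0 = \frac{1}{-4953955 - 1200852} + 0 = \frac{1}{-6154807} + 0 = - \frac{1}{6154807} + 0 = - \frac{1}{6154807}$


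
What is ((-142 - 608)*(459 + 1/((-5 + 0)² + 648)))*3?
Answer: -695043000/673 ≈ -1.0328e+6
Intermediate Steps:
((-142 - 608)*(459 + 1/((-5 + 0)² + 648)))*3 = -750*(459 + 1/((-5)² + 648))*3 = -750*(459 + 1/(25 + 648))*3 = -750*(459 + 1/673)*3 = -750*308908/673*3 = -231681000/673*3 = -695043000/673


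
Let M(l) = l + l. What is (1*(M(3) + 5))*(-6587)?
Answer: -72457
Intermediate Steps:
M(l) = 2*l
(1*(M(3) + 5))*(-6587) = (1*(2*3 + 5))*(-6587) = (1*(6 + 5))*(-6587) = (1*11)*(-6587) = 11*(-6587) = -72457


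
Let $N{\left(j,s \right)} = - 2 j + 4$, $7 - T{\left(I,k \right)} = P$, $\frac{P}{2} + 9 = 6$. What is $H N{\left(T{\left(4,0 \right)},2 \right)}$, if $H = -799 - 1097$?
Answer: $41712$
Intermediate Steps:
$P = -6$ ($P = -18 + 2 \cdot 6 = -18 + 12 = -6$)
$T{\left(I,k \right)} = 13$ ($T{\left(I,k \right)} = 7 - -6 = 7 + 6 = 13$)
$N{\left(j,s \right)} = 4 - 2 j$
$H = -1896$ ($H = -799 - 1097 = -1896$)
$H N{\left(T{\left(4,0 \right)},2 \right)} = - 1896 \left(4 - 26\right) = \left(-1896\right) \left(-22\right) = 41712$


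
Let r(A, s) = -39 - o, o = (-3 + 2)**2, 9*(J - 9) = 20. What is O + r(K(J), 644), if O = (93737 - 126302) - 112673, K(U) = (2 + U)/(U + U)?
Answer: -145278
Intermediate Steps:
J = 101/9 (J = 9 + (1/9)*20 = 9 + 20/9 = 101/9 ≈ 11.222)
o = 1 (o = (-1)**2 = 1)
K(U) = (2 + U)/(2*U) (K(U) = (2 + U)/((2*U)) = (2 + U)*(1/(2*U)) = (2 + U)/(2*U))
O = -145238 (O = -32565 - 112673 = -145238)
r(A, s) = -40 (r(A, s) = -39 - 1*1 = -39 - 1 = -40)
O + r(K(J), 644) = -145238 - 40 = -145278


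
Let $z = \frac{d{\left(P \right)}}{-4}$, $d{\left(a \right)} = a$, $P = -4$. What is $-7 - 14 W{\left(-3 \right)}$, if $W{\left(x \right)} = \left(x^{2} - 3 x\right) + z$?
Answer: $-273$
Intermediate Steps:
$z = 1$ ($z = - \frac{4}{-4} = \left(-4\right) \left(- \frac{1}{4}\right) = 1$)
$W{\left(x \right)} = 1 + x^{2} - 3 x$ ($W{\left(x \right)} = \left(x^{2} - 3 x\right) + 1 = 1 + x^{2} - 3 x$)
$-7 - 14 W{\left(-3 \right)} = -7 - 14 \left(1 + \left(-3\right)^{2} - -9\right) = -7 - 14 \left(1 + 9 + 9\right) = -7 - 266 = -273$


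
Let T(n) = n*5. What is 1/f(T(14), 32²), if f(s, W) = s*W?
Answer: 1/71680 ≈ 1.3951e-5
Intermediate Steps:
T(n) = 5*n
f(s, W) = W*s
1/f(T(14), 32²) = 1/(32²*(5*14)) = 1/(1024*70) = 1/71680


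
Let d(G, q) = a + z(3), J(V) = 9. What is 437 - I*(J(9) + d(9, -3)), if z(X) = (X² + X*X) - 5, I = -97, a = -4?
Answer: 2183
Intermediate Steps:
z(X) = -5 + 2*X² (z(X) = (X² + X²) - 5 = 2*X² - 5 = -5 + 2*X²)
d(G, q) = 9 (d(G, q) = -4 + (-5 + 2*3²) = -4 + (-5 + 2*9) = -4 + (-5 + 18) = -4 + 13 = 9)
437 - I*(J(9) + d(9, -3)) = 437 - (-97)*(9 + 9) = 437 - (-97)*18 = 437 - 1*(-1746) = 437 + 1746 = 2183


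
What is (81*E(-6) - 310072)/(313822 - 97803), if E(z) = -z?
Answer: -309586/216019 ≈ -1.4331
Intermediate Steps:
(81*E(-6) - 310072)/(313822 - 97803) = (81*(-1*(-6)) - 310072)/(313822 - 97803) = (81*6 - 310072)/216019 = (486 - 310072)*(1/216019) = -309586*1/216019 = -309586/216019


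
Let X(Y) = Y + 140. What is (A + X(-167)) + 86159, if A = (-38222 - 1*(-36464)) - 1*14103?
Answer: 70271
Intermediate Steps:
A = -15861 (A = (-38222 + 36464) - 14103 = -1758 - 14103 = -15861)
X(Y) = 140 + Y
(A + X(-167)) + 86159 = (-15861 + (140 - 167)) + 86159 = (-15861 - 27) + 86159 = -15888 + 86159 = 70271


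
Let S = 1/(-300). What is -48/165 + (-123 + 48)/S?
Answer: 1237484/55 ≈ 22500.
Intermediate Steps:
S = -1/300 ≈ -0.0033333
-48/165 + (-123 + 48)/S = -48/165 + (-123 + 48)/(-1/300) = -48*1/165 - 75*(-300) = -16/55 + 22500 = 1237484/55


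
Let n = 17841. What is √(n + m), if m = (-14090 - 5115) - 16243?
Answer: I*√17607 ≈ 132.69*I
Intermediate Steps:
m = -35448 (m = -19205 - 16243 = -35448)
√(n + m) = √(17841 - 35448) = √(-17607) = I*√17607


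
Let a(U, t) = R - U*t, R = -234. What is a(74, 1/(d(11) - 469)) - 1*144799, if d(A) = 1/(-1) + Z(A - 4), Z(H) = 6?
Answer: -33647619/232 ≈ -1.4503e+5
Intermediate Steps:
d(A) = 5 (d(A) = 1/(-1) + 6 = -1 + 6 = 5)
a(U, t) = -234 - U*t
a(74, 1/(d(11) - 469)) - 1*144799 = (-234 - 1*74/(5 - 469)) - 1*144799 = (-234 - 1*74/(-464)) - 144799 = (-234 - 1*74*(-1/464)) - 144799 = (-234 + 37/232) - 144799 = -54251/232 - 144799 = -33647619/232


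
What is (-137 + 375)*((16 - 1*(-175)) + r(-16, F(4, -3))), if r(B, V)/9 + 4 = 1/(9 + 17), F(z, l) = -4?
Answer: 480641/13 ≈ 36972.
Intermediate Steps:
r(B, V) = -927/26 (r(B, V) = -36 + 9/(9 + 17) = -36 + 9/26 = -927/26)
(-137 + 375)*((16 - 1*(-175)) + r(-16, F(4, -3))) = (-137 + 375)*((16 - 1*(-175)) - 927/26) = 238*((16 + 175) - 927/26) = 238*(191 - 927/26) = 238*(4039/26) = 480641/13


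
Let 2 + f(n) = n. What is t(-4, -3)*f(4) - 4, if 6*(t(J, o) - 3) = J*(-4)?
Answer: 22/3 ≈ 7.3333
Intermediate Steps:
f(n) = -2 + n
t(J, o) = 3 - 2*J/3 (t(J, o) = 3 + (J*(-4))/6 = 3 + (-4*J)/6 = 3 - 2*J/3)
t(-4, -3)*f(4) - 4 = (3 - ⅔*(-4))*(-2 + 4) - 4 = (3 + 8/3)*2 - 4 = (17/3)*2 - 4 = 34/3 - 4 = 22/3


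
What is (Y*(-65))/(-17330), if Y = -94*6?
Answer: -3666/1733 ≈ -2.1154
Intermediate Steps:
Y = -564
(Y*(-65))/(-17330) = -564*(-65)/(-17330) = 36660*(-1/17330) = -3666/1733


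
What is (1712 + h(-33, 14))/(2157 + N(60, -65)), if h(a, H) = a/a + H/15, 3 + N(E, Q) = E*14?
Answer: 25709/44910 ≈ 0.57246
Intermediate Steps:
N(E, Q) = -3 + 14*E (N(E, Q) = -3 + E*14 = -3 + 14*E)
h(a, H) = 1 + H/15 (h(a, H) = 1 + H*(1/15) = 1 + H/15)
(1712 + h(-33, 14))/(2157 + N(60, -65)) = (1712 + (1 + (1/15)*14))/(2157 + (-3 + 14*60)) = (1712 + (1 + 14/15))/(2157 + (-3 + 840)) = (1712 + 29/15)/(2157 + 837) = (25709/15)/2994 = (25709/15)*(1/2994) = 25709/44910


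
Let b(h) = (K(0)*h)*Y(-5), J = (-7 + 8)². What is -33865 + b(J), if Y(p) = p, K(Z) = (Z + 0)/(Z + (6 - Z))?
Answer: -33865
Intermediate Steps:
K(Z) = Z/6
J = 1 (J = 1² = 1)
b(h) = 0 (b(h) = (((⅙)*0)*h)*(-5) = (0*h)*(-5) = 0*(-5) = 0)
-33865 + b(J) = -33865 + 0 = -33865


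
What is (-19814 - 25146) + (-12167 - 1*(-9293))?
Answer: -47834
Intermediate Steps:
(-19814 - 25146) + (-12167 - 1*(-9293)) = -44960 + (-12167 + 9293) = -44960 - 2874 = -47834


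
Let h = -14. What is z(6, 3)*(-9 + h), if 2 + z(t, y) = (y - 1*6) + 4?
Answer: 23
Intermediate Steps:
z(t, y) = -4 + y (z(t, y) = -2 + ((y - 1*6) + 4) = -2 + ((y - 6) + 4) = -2 + ((-6 + y) + 4) = -2 + (-2 + y) = -4 + y)
z(6, 3)*(-9 + h) = (-4 + 3)*(-9 - 14) = -1*(-23) = 23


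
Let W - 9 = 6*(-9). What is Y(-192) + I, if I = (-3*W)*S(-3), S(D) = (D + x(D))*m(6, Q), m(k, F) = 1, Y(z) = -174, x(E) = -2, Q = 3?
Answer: -849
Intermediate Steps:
W = -45 (W = 9 + 6*(-9) = 9 - 54 = -45)
S(D) = -2 + D (S(D) = (D - 2)*1 = (-2 + D)*1 = -2 + D)
I = -675 (I = (-3*(-45))*(-2 - 3) = 135*(-5) = -675)
Y(-192) + I = -174 - 675 = -849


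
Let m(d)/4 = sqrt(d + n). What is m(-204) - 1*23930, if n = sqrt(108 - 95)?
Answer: -23930 + 4*I*sqrt(204 - sqrt(13)) ≈ -23930.0 + 56.624*I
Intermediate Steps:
n = sqrt(13) ≈ 3.6056
m(d) = 4*sqrt(d + sqrt(13))
m(-204) - 1*23930 = 4*sqrt(-204 + sqrt(13)) - 1*23930 = 4*sqrt(-204 + sqrt(13)) - 23930 = -23930 + 4*sqrt(-204 + sqrt(13))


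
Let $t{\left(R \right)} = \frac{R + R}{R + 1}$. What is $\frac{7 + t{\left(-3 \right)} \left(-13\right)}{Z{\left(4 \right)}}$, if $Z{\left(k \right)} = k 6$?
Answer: $- \frac{4}{3} \approx -1.3333$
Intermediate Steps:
$t{\left(R \right)} = \frac{2 R}{1 + R}$
$Z{\left(k \right)} = 6 k$
$\frac{7 + t{\left(-3 \right)} \left(-13\right)}{Z{\left(4 \right)}} = \frac{7 + 2 \left(-3\right) \frac{1}{1 - 3} \left(-13\right)}{6 \cdot 4} = \frac{7 + 2 \left(-3\right) \frac{1}{-2} \left(-13\right)}{24} = \left(7 + 2 \left(-3\right) \left(- \frac{1}{2}\right) \left(-13\right)\right) \frac{1}{24} = \left(7 + 3 \left(-13\right)\right) \frac{1}{24} = \left(7 - 39\right) \frac{1}{24} = \left(-32\right) \frac{1}{24} = - \frac{4}{3}$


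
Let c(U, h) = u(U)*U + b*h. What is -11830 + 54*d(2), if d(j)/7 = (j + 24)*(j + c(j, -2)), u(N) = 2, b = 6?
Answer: -70798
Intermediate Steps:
c(U, h) = 2*U + 6*h
d(j) = 7*(-12 + 3*j)*(24 + j) (d(j) = 7*((j + 24)*(j + (2*j + 6*(-2)))) = 7*((24 + j)*(j + (2*j - 12))) = 7*((24 + j)*(j + (-12 + 2*j))) = 7*((24 + j)*(-12 + 3*j)) = 7*((-12 + 3*j)*(24 + j)) = 7*(-12 + 3*j)*(24 + j))
-11830 + 54*d(2) = -11830 + 54*(-2016 + 21*2² + 420*2) = -11830 + 54*(-2016 + 21*4 + 840) = -11830 + 54*(-2016 + 84 + 840) = -11830 + 54*(-1092) = -11830 - 58968 = -70798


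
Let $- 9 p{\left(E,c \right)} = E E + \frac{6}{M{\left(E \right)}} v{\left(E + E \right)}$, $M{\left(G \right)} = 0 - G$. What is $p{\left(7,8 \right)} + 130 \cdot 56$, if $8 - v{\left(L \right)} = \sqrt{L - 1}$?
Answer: $\frac{458345}{63} - \frac{2 \sqrt{13}}{21} \approx 7275.0$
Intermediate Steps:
$M{\left(G \right)} = - G$
$v{\left(L \right)} = 8 - \sqrt{-1 + L}$ ($v{\left(L \right)} = 8 - \sqrt{L - 1} = 8 - \sqrt{-1 + L}$)
$p{\left(E,c \right)} = - \frac{E^{2}}{9} + \frac{2 \left(8 - \sqrt{-1 + 2 E}\right)}{3 E}$ ($p{\left(E,c \right)} = - \frac{E E + \frac{6}{\left(-1\right) E} \left(8 - \sqrt{-1 + \left(E + E\right)}\right)}{9} = - \frac{E^{2} + 6 \left(- \frac{1}{E}\right) \left(8 - \sqrt{-1 + 2 E}\right)}{9} = - \frac{E^{2} + - \frac{6}{E} \left(8 - \sqrt{-1 + 2 E}\right)}{9} = - \frac{E^{2} - \frac{6 \left(8 - \sqrt{-1 + 2 E}\right)}{E}}{9} = - \frac{E^{2}}{9} + \frac{2 \left(8 - \sqrt{-1 + 2 E}\right)}{3 E}$)
$p{\left(7,8 \right)} + 130 \cdot 56 = \frac{48 - 7^{3} - 6 \sqrt{-1 + 2 \cdot 7}}{9 \cdot 7} + 130 \cdot 56 = \frac{1}{9} \cdot \frac{1}{7} \left(48 - 343 - 6 \sqrt{-1 + 14}\right) + 7280 = \frac{1}{9} \cdot \frac{1}{7} \left(48 - 343 - 6 \sqrt{13}\right) + 7280 = \frac{1}{9} \cdot \frac{1}{7} \left(-295 - 6 \sqrt{13}\right) + 7280 = \left(- \frac{295}{63} - \frac{2 \sqrt{13}}{21}\right) + 7280 = \frac{458345}{63} - \frac{2 \sqrt{13}}{21}$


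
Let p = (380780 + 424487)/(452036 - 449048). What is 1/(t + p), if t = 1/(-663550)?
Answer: 991343700/267167457431 ≈ 0.0037106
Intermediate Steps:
t = -1/663550 ≈ -1.5070e-6
p = 805267/2988 ≈ 269.50
1/(t + p) = 1/(-1/663550 + 805267/2988) = 1/(267167457431/991343700) = 991343700/267167457431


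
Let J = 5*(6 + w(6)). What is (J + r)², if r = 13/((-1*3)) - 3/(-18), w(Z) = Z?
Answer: 112225/36 ≈ 3117.4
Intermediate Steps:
J = 60 (J = 5*(6 + 6) = 5*12 = 60)
r = -25/6 (r = 13/(-3) - 3*(-1/18) = 13*(-⅓) + ⅙ = -13/3 + ⅙ = -25/6 ≈ -4.1667)
(J + r)² = (60 - 25/6)² = (335/6)² = 112225/36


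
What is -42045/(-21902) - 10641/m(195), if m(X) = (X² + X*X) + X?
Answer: 990887281/556639330 ≈ 1.7801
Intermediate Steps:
m(X) = X + 2*X² (m(X) = (X² + X²) + X = 2*X² + X = X + 2*X²)
-42045/(-21902) - 10641/m(195) = -42045/(-21902) - 10641*1/(195*(1 + 2*195)) = -42045*(-1/21902) - 10641*1/(195*(1 + 390)) = 42045/21902 - 10641/(195*391) = 42045/21902 - 10641/76245 = 42045/21902 - 10641*1/76245 = 42045/21902 - 3547/25415 = 990887281/556639330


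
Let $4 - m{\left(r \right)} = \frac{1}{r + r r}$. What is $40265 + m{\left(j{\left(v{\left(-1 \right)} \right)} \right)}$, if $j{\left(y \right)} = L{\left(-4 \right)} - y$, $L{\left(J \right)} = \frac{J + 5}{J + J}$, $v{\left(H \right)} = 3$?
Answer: $\frac{17114261}{425} \approx 40269.0$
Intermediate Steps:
$L{\left(J \right)} = \frac{5 + J}{2 J}$
$j{\left(y \right)} = - \frac{1}{8} - y$ ($j{\left(y \right)} = \frac{5 - 4}{2 \left(-4\right)} - y = \frac{1}{2} \left(- \frac{1}{4}\right) 1 - y = - \frac{1}{8} - y$)
$m{\left(r \right)} = 4 - \frac{1}{r + r^{2}}$ ($m{\left(r \right)} = 4 - \frac{1}{r + r r} = 4 - \frac{1}{r + r^{2}}$)
$40265 + m{\left(j{\left(v{\left(-1 \right)} \right)} \right)} = 40265 + \frac{-1 + 4 \left(- \frac{1}{8} - 3\right) + 4 \left(- \frac{1}{8} - 3\right)^{2}}{\left(- \frac{1}{8} - 3\right) \left(1 - \frac{25}{8}\right)} = 40265 + \frac{-1 + 4 \left(- \frac{25}{8}\right) + 4 \left(- \frac{25}{8}\right)^{2}}{\left(- \frac{25}{8}\right) \left(1 - \frac{25}{8}\right)} = 40265 - \frac{8 \left(-1 - \frac{25}{2} + 4 \cdot \frac{625}{64}\right)}{25 \left(- \frac{17}{8}\right)} = 40265 - - \frac{64 \left(-1 - \frac{25}{2} + \frac{625}{16}\right)}{425} = 40265 - \left(- \frac{64}{425}\right) \frac{409}{16} = 40265 + \frac{1636}{425} = \frac{17114261}{425}$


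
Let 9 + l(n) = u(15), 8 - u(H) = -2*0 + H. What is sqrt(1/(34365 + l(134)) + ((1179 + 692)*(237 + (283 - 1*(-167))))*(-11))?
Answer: I*sqrt(340451557771702)/4907 ≈ 3760.2*I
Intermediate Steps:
u(H) = 8 - H (u(H) = 8 - (-2*0 + H) = 8 - (0 + H) = 8 - H)
l(n) = -16 (l(n) = -9 + (8 - 1*15) = -9 + (8 - 15) = -9 - 7 = -16)
sqrt(1/(34365 + l(134)) + ((1179 + 692)*(237 + (283 - 1*(-167))))*(-11)) = sqrt(1/(34365 - 16) + ((1179 + 692)*(237 + (283 - 1*(-167))))*(-11)) = sqrt(1/34349 + (1871*(237 + (283 + 167)))*(-11)) = sqrt(1/34349 + (1871*(237 + 450))*(-11)) = sqrt(1/34349 + (1871*687)*(-11)) = sqrt(1/34349 + 1285377*(-11)) = sqrt(1/34349 - 14139147) = sqrt(-485665560302/34349) = I*sqrt(340451557771702)/4907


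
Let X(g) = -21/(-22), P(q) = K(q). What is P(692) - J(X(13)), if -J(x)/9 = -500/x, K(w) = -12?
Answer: -33084/7 ≈ -4726.3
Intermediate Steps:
P(q) = -12
X(g) = 21/22 (X(g) = -21*(-1/22) = 21/22)
J(x) = 4500/x (J(x) = -(-4500)/x = 4500/x)
P(692) - J(X(13)) = -12 - 4500/21/22 = -12 - 4500*22/21 = -12 - 1*33000/7 = -12 - 33000/7 = -33084/7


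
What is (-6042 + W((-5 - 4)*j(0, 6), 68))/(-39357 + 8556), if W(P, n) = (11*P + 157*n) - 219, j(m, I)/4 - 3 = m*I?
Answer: -3227/30801 ≈ -0.10477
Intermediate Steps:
j(m, I) = 12 + 4*I*m (j(m, I) = 12 + 4*(m*I) = 12 + 4*(I*m) = 12 + 4*I*m)
W(P, n) = -219 + 11*P + 157*n
(-6042 + W((-5 - 4)*j(0, 6), 68))/(-39357 + 8556) = (-6042 + (-219 + 11*((-5 - 4)*(12 + 4*6*0)) + 157*68))/(-39357 + 8556) = (-6042 + (-219 + 11*(-9*(12 + 0)) + 10676))/(-30801) = (-6042 + (-219 + 11*(-9*12) + 10676))*(-1/30801) = (-6042 + (-219 + 11*(-108) + 10676))*(-1/30801) = (-6042 + (-219 - 1188 + 10676))*(-1/30801) = (-6042 + 9269)*(-1/30801) = 3227*(-1/30801) = -3227/30801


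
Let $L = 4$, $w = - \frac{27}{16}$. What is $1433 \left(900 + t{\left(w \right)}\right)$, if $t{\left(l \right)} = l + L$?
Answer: $\frac{20688221}{16} \approx 1.293 \cdot 10^{6}$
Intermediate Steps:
$w = - \frac{27}{16}$ ($w = \left(-27\right) \frac{1}{16} = - \frac{27}{16} \approx -1.6875$)
$t{\left(l \right)} = 4 + l$ ($t{\left(l \right)} = l + 4 = 4 + l$)
$1433 \left(900 + t{\left(w \right)}\right) = 1433 \left(900 + \left(4 - \frac{27}{16}\right)\right) = 1433 \left(900 + \frac{37}{16}\right) = 1433 \cdot \frac{14437}{16} = \frac{20688221}{16}$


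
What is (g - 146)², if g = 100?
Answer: 2116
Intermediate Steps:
(g - 146)² = (100 - 146)² = (-46)² = 2116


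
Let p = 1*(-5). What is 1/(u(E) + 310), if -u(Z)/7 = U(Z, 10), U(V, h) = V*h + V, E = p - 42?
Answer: 1/3929 ≈ 0.00025452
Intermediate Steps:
p = -5
E = -47 (E = -5 - 42 = -47)
U(V, h) = V + V*h
u(Z) = -77*Z (u(Z) = -7*Z*(1 + 10) = -7*Z*11 = -77*Z)
1/(u(E) + 310) = 1/(-77*(-47) + 310) = 1/(3619 + 310) = 1/3929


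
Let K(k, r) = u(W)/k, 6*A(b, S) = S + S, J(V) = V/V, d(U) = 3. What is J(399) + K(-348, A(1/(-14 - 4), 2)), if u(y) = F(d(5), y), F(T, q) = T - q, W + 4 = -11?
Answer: 55/58 ≈ 0.94828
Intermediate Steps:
W = -15 (W = -4 - 11 = -15)
u(y) = 3 - y
J(V) = 1
A(b, S) = S/3 (A(b, S) = (S + S)/6 = (2*S)/6 = S/3)
K(k, r) = 18/k (K(k, r) = (3 - 1*(-15))/k = (3 + 15)/k = 18/k)
J(399) + K(-348, A(1/(-14 - 4), 2)) = 1 + 18/(-348) = 1 + 18*(-1/348) = 1 - 3/58 = 55/58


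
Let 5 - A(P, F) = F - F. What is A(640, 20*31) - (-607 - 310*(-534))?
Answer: -164928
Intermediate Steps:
A(P, F) = 5 (A(P, F) = 5 - (F - F) = 5 - 1*0 = 5 + 0 = 5)
A(640, 20*31) - (-607 - 310*(-534)) = 5 - (-607 - 310*(-534)) = 5 - (-607 + 165540) = 5 - 1*164933 = 5 - 164933 = -164928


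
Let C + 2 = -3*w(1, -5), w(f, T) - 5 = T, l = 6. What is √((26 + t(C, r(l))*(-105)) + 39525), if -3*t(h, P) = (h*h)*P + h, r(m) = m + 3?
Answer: √40741 ≈ 201.84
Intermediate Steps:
w(f, T) = 5 + T
r(m) = 3 + m
C = -2 (C = -2 - 3*(5 - 5) = -2 - 3*0 = -2 + 0 = -2)
t(h, P) = -h/3 - P*h²/3 (t(h, P) = -((h*h)*P + h)/3 = -(h²*P + h)/3 = -(P*h² + h)/3 = -(h + P*h²)/3 = -h/3 - P*h²/3)
√((26 + t(C, r(l))*(-105)) + 39525) = √((26 - ⅓*(-2)*(1 + (3 + 6)*(-2))*(-105)) + 39525) = √((26 - ⅓*(-2)*(1 + 9*(-2))*(-105)) + 39525) = √((26 - ⅓*(-2)*(1 - 18)*(-105)) + 39525) = √((26 - ⅓*(-2)*(-17)*(-105)) + 39525) = √((26 - 34/3*(-105)) + 39525) = √((26 + 1190) + 39525) = √(1216 + 39525) = √40741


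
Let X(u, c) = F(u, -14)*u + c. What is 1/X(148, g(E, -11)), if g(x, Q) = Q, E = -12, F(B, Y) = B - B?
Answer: -1/11 ≈ -0.090909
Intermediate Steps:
F(B, Y) = 0
X(u, c) = c (X(u, c) = 0*u + c = 0 + c = c)
1/X(148, g(E, -11)) = 1/(-11) = -1/11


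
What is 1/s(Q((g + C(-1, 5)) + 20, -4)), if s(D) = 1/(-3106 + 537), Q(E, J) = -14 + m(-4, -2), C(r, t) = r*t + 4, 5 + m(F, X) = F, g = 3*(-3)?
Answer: -2569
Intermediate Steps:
g = -9
m(F, X) = -5 + F
C(r, t) = 4 + r*t
Q(E, J) = -23 (Q(E, J) = -14 + (-5 - 4) = -14 - 9 = -23)
s(D) = -1/2569 (s(D) = 1/(-2569) = -1/2569)
1/s(Q((g + C(-1, 5)) + 20, -4)) = 1/(-1/2569) = -2569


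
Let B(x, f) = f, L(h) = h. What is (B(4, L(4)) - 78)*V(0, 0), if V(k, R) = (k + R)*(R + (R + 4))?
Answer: 0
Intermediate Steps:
V(k, R) = (4 + 2*R)*(R + k) (V(k, R) = (R + k)*(R + (4 + R)) = (R + k)*(4 + 2*R) = (4 + 2*R)*(R + k))
(B(4, L(4)) - 78)*V(0, 0) = (4 - 78)*(2*0² + 4*0 + 4*0 + 2*0*0) = -74*(2*0 + 0 + 0 + 0) = -74*(0 + 0 + 0 + 0) = -74*0 = 0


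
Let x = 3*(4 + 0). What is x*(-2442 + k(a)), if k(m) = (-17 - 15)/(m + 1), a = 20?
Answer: -205256/7 ≈ -29322.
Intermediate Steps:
k(m) = -32/(1 + m)
x = 12 (x = 3*4 = 12)
x*(-2442 + k(a)) = 12*(-2442 - 32/(1 + 20)) = 12*(-2442 - 32/21) = 12*(-51314/21) = -205256/7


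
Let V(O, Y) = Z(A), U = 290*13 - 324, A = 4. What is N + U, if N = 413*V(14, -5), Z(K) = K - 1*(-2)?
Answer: 5924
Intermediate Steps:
Z(K) = 2 + K (Z(K) = K + 2 = 2 + K)
U = 3446 (U = 3770 - 324 = 3446)
V(O, Y) = 6 (V(O, Y) = 2 + 4 = 6)
N = 2478 (N = 413*6 = 2478)
N + U = 2478 + 3446 = 5924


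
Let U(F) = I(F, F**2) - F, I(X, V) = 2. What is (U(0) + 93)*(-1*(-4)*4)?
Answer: 1520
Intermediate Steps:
U(F) = 2 - F
(U(0) + 93)*(-1*(-4)*4) = ((2 - 1*0) + 93)*(-1*(-4)*4) = ((2 + 0) + 93)*(4*4) = (2 + 93)*16 = 95*16 = 1520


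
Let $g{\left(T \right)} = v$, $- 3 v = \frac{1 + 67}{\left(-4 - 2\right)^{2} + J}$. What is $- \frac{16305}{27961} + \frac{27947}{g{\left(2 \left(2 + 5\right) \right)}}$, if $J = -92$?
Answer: $\frac{32819617629}{475337} \approx 69045.0$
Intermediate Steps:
$v = \frac{17}{42}$ ($v = - \frac{\left(1 + 67\right) \frac{1}{\left(-4 - 2\right)^{2} - 92}}{3} = - \frac{68 \frac{1}{\left(-6\right)^{2} - 92}}{3} = - \frac{68 \frac{1}{36 - 92}}{3} = - \frac{68 \frac{1}{-56}}{3} = - \frac{68 \left(- \frac{1}{56}\right)}{3} = \left(- \frac{1}{3}\right) \left(- \frac{17}{14}\right) = \frac{17}{42} \approx 0.40476$)
$g{\left(T \right)} = \frac{17}{42}$
$- \frac{16305}{27961} + \frac{27947}{g{\left(2 \left(2 + 5\right) \right)}} = - \frac{16305}{27961} + \frac{27947}{\frac{17}{42}} = \left(-16305\right) \frac{1}{27961} + 27947 \cdot \frac{42}{17} = - \frac{16305}{27961} + \frac{1173774}{17} = \frac{32819617629}{475337}$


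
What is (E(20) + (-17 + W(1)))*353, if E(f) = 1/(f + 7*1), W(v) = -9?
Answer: -247453/27 ≈ -9164.9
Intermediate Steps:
E(f) = 1/(7 + f) (E(f) = 1/(f + 7) = 1/(7 + f))
(E(20) + (-17 + W(1)))*353 = (1/(7 + 20) + (-17 - 9))*353 = (1/27 - 26)*353 = -701/27*353 = -247453/27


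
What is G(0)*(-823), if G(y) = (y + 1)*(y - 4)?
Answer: 3292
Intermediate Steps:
G(y) = (1 + y)*(-4 + y)
G(0)*(-823) = (-4 + 0**2 - 3*0)*(-823) = (-4 + 0 + 0)*(-823) = -4*(-823) = 3292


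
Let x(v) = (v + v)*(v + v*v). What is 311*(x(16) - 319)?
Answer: 2607735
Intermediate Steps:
x(v) = 2*v*(v + v²) (x(v) = (2*v)*(v + v²) = 2*v*(v + v²))
311*(x(16) - 319) = 311*(2*16²*(1 + 16) - 319) = 311*(2*256*17 - 319) = 311*(8704 - 319) = 311*8385 = 2607735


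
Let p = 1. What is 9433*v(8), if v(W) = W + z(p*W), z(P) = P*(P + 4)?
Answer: 981032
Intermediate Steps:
z(P) = P*(4 + P)
v(W) = W + W*(4 + W) (v(W) = W + (1*W)*(4 + 1*W) = W + W*(4 + W))
9433*v(8) = 9433*(8*(5 + 8)) = 9433*(8*13) = 9433*104 = 981032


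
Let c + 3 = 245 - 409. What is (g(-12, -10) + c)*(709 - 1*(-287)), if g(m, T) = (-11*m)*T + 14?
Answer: -1467108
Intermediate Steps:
c = -167 (c = -3 + (245 - 409) = -3 - 164 = -167)
g(m, T) = 14 - 11*T*m (g(m, T) = -11*T*m + 14 = 14 - 11*T*m)
(g(-12, -10) + c)*(709 - 1*(-287)) = ((14 - 11*(-10)*(-12)) - 167)*(709 - 1*(-287)) = ((14 - 1320) - 167)*(709 + 287) = (-1306 - 167)*996 = -1473*996 = -1467108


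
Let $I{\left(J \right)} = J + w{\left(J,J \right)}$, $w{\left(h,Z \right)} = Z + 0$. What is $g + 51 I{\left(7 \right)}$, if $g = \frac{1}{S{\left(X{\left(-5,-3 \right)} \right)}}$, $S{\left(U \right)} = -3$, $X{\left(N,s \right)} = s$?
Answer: $\frac{2141}{3} \approx 713.67$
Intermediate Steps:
$w{\left(h,Z \right)} = Z$
$I{\left(J \right)} = 2 J$ ($I{\left(J \right)} = J + J = 2 J$)
$g = - \frac{1}{3}$ ($g = \frac{1}{-3} = - \frac{1}{3} \approx -0.33333$)
$g + 51 I{\left(7 \right)} = - \frac{1}{3} + 51 \cdot 2 \cdot 7 = - \frac{1}{3} + 51 \cdot 14 = - \frac{1}{3} + 714 = \frac{2141}{3}$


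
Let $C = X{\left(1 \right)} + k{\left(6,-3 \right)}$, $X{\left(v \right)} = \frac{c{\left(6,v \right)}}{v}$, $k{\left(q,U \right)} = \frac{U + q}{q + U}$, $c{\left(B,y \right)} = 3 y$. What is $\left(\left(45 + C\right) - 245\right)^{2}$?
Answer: $38416$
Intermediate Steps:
$k{\left(q,U \right)} = 1$ ($k{\left(q,U \right)} = \frac{U + q}{U + q} = 1$)
$X{\left(v \right)} = 3$ ($X{\left(v \right)} = \frac{3 v}{v} = 3$)
$C = 4$ ($C = 3 + 1 = 4$)
$\left(\left(45 + C\right) - 245\right)^{2} = \left(\left(45 + 4\right) - 245\right)^{2} = \left(49 - 245\right)^{2} = \left(-196\right)^{2} = 38416$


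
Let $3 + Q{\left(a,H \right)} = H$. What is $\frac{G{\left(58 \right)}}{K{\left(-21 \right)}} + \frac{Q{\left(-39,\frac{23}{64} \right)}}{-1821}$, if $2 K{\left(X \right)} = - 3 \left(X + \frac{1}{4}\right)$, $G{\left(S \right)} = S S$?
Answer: $\frac{1045491403}{9673152} \approx 108.08$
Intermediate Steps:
$Q{\left(a,H \right)} = -3 + H$
$G{\left(S \right)} = S^{2}$
$K{\left(X \right)} = - \frac{3}{8} - \frac{3 X}{2}$ ($K{\left(X \right)} = \frac{\left(-3\right) \left(X + \frac{1}{4}\right)}{2} = \frac{\left(-3\right) \left(\frac{1}{4} + X\right)}{2} = \frac{- \frac{3}{4} - 3 X}{2} = - \frac{3}{8} - \frac{3 X}{2}$)
$\frac{G{\left(58 \right)}}{K{\left(-21 \right)}} + \frac{Q{\left(-39,\frac{23}{64} \right)}}{-1821} = \frac{58^{2}}{- \frac{3}{8} - - \frac{63}{2}} + \frac{-3 + \frac{23}{64}}{-1821} = \frac{3364}{- \frac{3}{8} + \frac{63}{2}} + \left(-3 + 23 \cdot \frac{1}{64}\right) \left(- \frac{1}{1821}\right) = \frac{3364}{\frac{249}{8}} + \left(-3 + \frac{23}{64}\right) \left(- \frac{1}{1821}\right) = 3364 \cdot \frac{8}{249} - - \frac{169}{116544} = \frac{26912}{249} + \frac{169}{116544} = \frac{1045491403}{9673152}$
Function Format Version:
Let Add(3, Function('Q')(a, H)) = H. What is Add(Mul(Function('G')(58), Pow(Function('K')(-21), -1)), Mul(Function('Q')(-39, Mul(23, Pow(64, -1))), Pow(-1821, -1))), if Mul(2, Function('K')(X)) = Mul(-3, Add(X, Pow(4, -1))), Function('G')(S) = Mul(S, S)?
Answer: Rational(1045491403, 9673152) ≈ 108.08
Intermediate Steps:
Function('Q')(a, H) = Add(-3, H)
Function('G')(S) = Pow(S, 2)
Function('K')(X) = Add(Rational(-3, 8), Mul(Rational(-3, 2), X)) (Function('K')(X) = Mul(Rational(1, 2), Mul(-3, Add(X, Pow(4, -1)))) = Mul(Rational(1, 2), Mul(-3, Add(X, Rational(1, 4)))) = Mul(Rational(1, 2), Mul(-3, Add(Rational(1, 4), X))) = Mul(Rational(1, 2), Add(Rational(-3, 4), Mul(-3, X))) = Add(Rational(-3, 8), Mul(Rational(-3, 2), X)))
Add(Mul(Function('G')(58), Pow(Function('K')(-21), -1)), Mul(Function('Q')(-39, Mul(23, Pow(64, -1))), Pow(-1821, -1))) = Add(Mul(Pow(58, 2), Pow(Add(Rational(-3, 8), Mul(Rational(-3, 2), -21)), -1)), Mul(Add(-3, Mul(23, Pow(64, -1))), Pow(-1821, -1))) = Add(Mul(3364, Pow(Add(Rational(-3, 8), Rational(63, 2)), -1)), Mul(Add(-3, Mul(23, Rational(1, 64))), Rational(-1, 1821))) = Add(Mul(3364, Pow(Rational(249, 8), -1)), Mul(Add(-3, Rational(23, 64)), Rational(-1, 1821))) = Add(Mul(3364, Rational(8, 249)), Mul(Rational(-169, 64), Rational(-1, 1821))) = Add(Rational(26912, 249), Rational(169, 116544)) = Rational(1045491403, 9673152)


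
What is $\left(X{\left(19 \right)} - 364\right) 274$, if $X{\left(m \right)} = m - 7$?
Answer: $-96448$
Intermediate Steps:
$X{\left(m \right)} = -7 + m$
$\left(X{\left(19 \right)} - 364\right) 274 = \left(\left(-7 + 19\right) - 364\right) 274 = \left(12 - 364\right) 274 = \left(-352\right) 274 = -96448$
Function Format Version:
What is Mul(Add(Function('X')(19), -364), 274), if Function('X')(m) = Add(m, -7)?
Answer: -96448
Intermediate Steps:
Function('X')(m) = Add(-7, m)
Mul(Add(Function('X')(19), -364), 274) = Mul(Add(Add(-7, 19), -364), 274) = Mul(Add(12, -364), 274) = Mul(-352, 274) = -96448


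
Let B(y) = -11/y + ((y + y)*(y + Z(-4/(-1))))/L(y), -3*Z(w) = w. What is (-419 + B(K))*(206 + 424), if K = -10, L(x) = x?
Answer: -277557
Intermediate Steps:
Z(w) = -w/3
B(y) = -8/3 - 11/y + 2*y (B(y) = -11/y + ((y + y)*(y - (-4)/(3*(-1))))/y = -11/y + ((2*y)*(y - (-4)*(-1)/3))/y = -11/y + ((2*y)*(y - 1/3*4))/y = -11/y + ((2*y)*(y - 4/3))/y = -11/y + ((2*y)*(-4/3 + y))/y = -11/y + (2*y*(-4/3 + y))/y = -11/y + (-8/3 + 2*y) = -8/3 - 11/y + 2*y)
(-419 + B(K))*(206 + 424) = (-419 + (-8/3 - 11/(-10) + 2*(-10)))*(206 + 424) = (-419 + (-8/3 - 11*(-1/10) - 20))*630 = (-419 + (-8/3 + 11/10 - 20))*630 = (-419 - 647/30)*630 = -13217/30*630 = -277557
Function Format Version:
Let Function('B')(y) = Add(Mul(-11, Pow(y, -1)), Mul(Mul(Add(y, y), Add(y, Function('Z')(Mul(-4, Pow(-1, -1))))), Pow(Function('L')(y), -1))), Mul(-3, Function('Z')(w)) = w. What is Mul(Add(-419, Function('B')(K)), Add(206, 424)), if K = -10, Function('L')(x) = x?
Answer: -277557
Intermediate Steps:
Function('Z')(w) = Mul(Rational(-1, 3), w)
Function('B')(y) = Add(Rational(-8, 3), Mul(-11, Pow(y, -1)), Mul(2, y)) (Function('B')(y) = Add(Mul(-11, Pow(y, -1)), Mul(Mul(Add(y, y), Add(y, Mul(Rational(-1, 3), Mul(-4, Pow(-1, -1))))), Pow(y, -1))) = Add(Mul(-11, Pow(y, -1)), Mul(Mul(Mul(2, y), Add(y, Mul(Rational(-1, 3), Mul(-4, -1)))), Pow(y, -1))) = Add(Mul(-11, Pow(y, -1)), Mul(Mul(Mul(2, y), Add(y, Mul(Rational(-1, 3), 4))), Pow(y, -1))) = Add(Mul(-11, Pow(y, -1)), Mul(Mul(Mul(2, y), Add(y, Rational(-4, 3))), Pow(y, -1))) = Add(Mul(-11, Pow(y, -1)), Mul(Mul(Mul(2, y), Add(Rational(-4, 3), y)), Pow(y, -1))) = Add(Mul(-11, Pow(y, -1)), Mul(Mul(2, y, Add(Rational(-4, 3), y)), Pow(y, -1))) = Add(Mul(-11, Pow(y, -1)), Add(Rational(-8, 3), Mul(2, y))) = Add(Rational(-8, 3), Mul(-11, Pow(y, -1)), Mul(2, y)))
Mul(Add(-419, Function('B')(K)), Add(206, 424)) = Mul(Add(-419, Add(Rational(-8, 3), Mul(-11, Pow(-10, -1)), Mul(2, -10))), Add(206, 424)) = Mul(Add(-419, Add(Rational(-8, 3), Mul(-11, Rational(-1, 10)), -20)), 630) = Mul(Add(-419, Add(Rational(-8, 3), Rational(11, 10), -20)), 630) = Mul(Add(-419, Rational(-647, 30)), 630) = Mul(Rational(-13217, 30), 630) = -277557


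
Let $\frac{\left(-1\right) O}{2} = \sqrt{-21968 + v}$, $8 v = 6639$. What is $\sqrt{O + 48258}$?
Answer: $\frac{\sqrt{193032 - 2 i \sqrt{338210}}}{2} \approx 219.68 - 0.66183 i$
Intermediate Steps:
$v = \frac{6639}{8}$ ($v = \frac{1}{8} \cdot 6639 = \frac{6639}{8} \approx 829.88$)
$O = - \frac{i \sqrt{338210}}{2}$ ($O = - 2 \sqrt{-21968 + \frac{6639}{8}} = - 2 \sqrt{- \frac{169105}{8}} = - 2 \frac{i \sqrt{338210}}{4} = - \frac{i \sqrt{338210}}{2} \approx - 290.78 i$)
$\sqrt{O + 48258} = \sqrt{- \frac{i \sqrt{338210}}{2} + 48258} = \sqrt{48258 - \frac{i \sqrt{338210}}{2}}$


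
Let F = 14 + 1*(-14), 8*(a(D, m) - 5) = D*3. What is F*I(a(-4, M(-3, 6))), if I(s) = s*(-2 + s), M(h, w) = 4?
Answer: 0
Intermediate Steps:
a(D, m) = 5 + 3*D/8 (a(D, m) = 5 + (D*3)/8 = 5 + (3*D)/8 = 5 + 3*D/8)
F = 0 (F = 14 - 14 = 0)
F*I(a(-4, M(-3, 6))) = 0*((5 + (3/8)*(-4))*(-2 + (5 + (3/8)*(-4)))) = 0*((5 - 3/2)*(-2 + (5 - 3/2))) = 0*(7*(-2 + 7/2)/2) = 0*((7/2)*(3/2)) = 0*(21/4) = 0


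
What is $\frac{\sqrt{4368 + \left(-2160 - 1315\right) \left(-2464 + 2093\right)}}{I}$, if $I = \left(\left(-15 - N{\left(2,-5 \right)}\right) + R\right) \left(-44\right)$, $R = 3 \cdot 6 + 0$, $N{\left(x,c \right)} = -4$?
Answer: $- \frac{\sqrt{1293593}}{308} \approx -3.6927$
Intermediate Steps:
$R = 18$ ($R = 18 + 0 = 18$)
$I = -308$ ($I = \left(\left(-15 - -4\right) + 18\right) \left(-44\right) = \left(\left(-15 + 4\right) + 18\right) \left(-44\right) = \left(-11 + 18\right) \left(-44\right) = 7 \left(-44\right) = -308$)
$\frac{\sqrt{4368 + \left(-2160 - 1315\right) \left(-2464 + 2093\right)}}{I} = \frac{\sqrt{4368 + \left(-2160 - 1315\right) \left(-2464 + 2093\right)}}{-308} = \sqrt{4368 - -1289225} \left(- \frac{1}{308}\right) = \sqrt{4368 + 1289225} \left(- \frac{1}{308}\right) = \sqrt{1293593} \left(- \frac{1}{308}\right) = - \frac{\sqrt{1293593}}{308}$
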